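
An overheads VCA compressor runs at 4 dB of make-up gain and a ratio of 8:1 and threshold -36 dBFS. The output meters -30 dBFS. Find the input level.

Before make-up, the level was -30 − 4 = -34 dBFS.
That's 2 dB above the -36 dBFS threshold.
Undo the ratio: input overshoot = 2 × 8 = 16 dB, giving input = -20 dBFS.

-20 dBFS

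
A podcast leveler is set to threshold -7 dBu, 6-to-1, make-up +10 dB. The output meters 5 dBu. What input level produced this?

5 dBu

Stripping the +10 dB make-up gives -5 dBu at the gain stage.
Post-compression overshoot = -5 − (-7) = 2 dB.
Input overshoot = R × output overshoot = 12 dB → input = -7 + 12 = 5 dBu.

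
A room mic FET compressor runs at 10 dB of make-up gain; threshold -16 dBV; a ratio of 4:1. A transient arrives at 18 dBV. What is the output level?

2.5 dBV

Overshoot: 18 − (-16) = 34 dB.
At 4:1 the overshoot is divided by 4, leaving 8.5 dB above threshold.
That puts the output at -7.5 dBV; make-up adds 10 dB, giving 2.5 dBV.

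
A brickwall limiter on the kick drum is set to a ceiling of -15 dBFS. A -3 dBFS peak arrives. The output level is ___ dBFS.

At ∞:1, everything above -15 dBFS is held at the ceiling.

-15 dBFS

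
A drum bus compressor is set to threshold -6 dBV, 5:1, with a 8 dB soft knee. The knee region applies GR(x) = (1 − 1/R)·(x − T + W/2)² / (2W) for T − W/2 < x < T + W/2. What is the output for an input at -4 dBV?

-5.8 dBV

x − T + W/2 = -4 − (-6) + 4 = 6.
GR = (1 − 1/5) × 6² / 16 = 0.8 × 36 / 16 = 1.8 dB.
Output = -4 − 1.8 = -5.8 dBV.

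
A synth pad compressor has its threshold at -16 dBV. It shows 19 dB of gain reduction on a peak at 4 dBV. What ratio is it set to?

Input overshoot = 4 − (-16) = 20 dB.
Output overshoot = 20 − 19 = 1 dB.
Ratio = input overshoot / output overshoot = 20 / 1 = 20.

20:1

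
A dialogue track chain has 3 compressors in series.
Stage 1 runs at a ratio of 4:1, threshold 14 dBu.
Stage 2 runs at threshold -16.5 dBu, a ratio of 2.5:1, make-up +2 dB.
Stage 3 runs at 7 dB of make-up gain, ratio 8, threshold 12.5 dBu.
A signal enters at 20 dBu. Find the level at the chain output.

5.3 dBu

Stage 1: 20 dBu is 6 dB over 14 dBu; at 4:1 that becomes 1.5 dB over, giving 15.5 dBu.
Stage 2: 15.5 dBu is 32 dB over -16.5 dBu; at 2.5:1 that becomes 12.8 dB over, giving -3.7 dBu; +2 dB make-up → -1.7 dBu.
Stage 3: below threshold (-1.7 ≤ 12.5); passes unchanged; make-up brings it to 5.3 dBu.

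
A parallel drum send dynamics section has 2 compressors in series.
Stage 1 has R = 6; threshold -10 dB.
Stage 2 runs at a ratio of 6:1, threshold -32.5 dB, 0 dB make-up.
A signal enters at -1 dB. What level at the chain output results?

-28.5 dB

Stage 1: -1 dB is 9 dB over -10 dB; at 6:1 that becomes 1.5 dB over, giving -8.5 dB.
Stage 2: overshoot 24 dB → 24/6 = 4 dB → -28.5 dB.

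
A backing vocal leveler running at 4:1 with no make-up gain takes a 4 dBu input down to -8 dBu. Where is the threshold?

-12 dBu

Gain reduction = 4 − (-8) = 12 dB; output overshoot = GR / (R − 1) = 12 / 3 = 4 dB.
Threshold = output − output overshoot = -8 − 4 = -12 dBu.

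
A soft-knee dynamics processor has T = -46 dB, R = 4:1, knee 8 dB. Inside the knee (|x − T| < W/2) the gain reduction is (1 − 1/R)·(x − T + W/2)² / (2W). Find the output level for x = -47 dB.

-47.421875 dB

x − T + W/2 = -47 − (-46) + 4 = 3.
GR = (1 − 1/4) × 3² / 16 = 0.75 × 9 / 16 = 0.421875 dB.
Output = -47 − 0.421875 = -47.421875 dB.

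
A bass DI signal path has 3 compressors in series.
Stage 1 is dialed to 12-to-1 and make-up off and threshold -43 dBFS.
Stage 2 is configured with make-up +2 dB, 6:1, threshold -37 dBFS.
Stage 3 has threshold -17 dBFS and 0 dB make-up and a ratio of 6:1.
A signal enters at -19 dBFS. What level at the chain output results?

-39 dBFS

Stage 1: -19 dBFS is 24 dB over -43 dBFS; at 12:1 that becomes 2 dB over, giving -41 dBFS.
Stage 2: -41 dBFS is at or below the -37 dBFS threshold — no compression; make-up brings it to -39 dBFS.
Stage 3: -39 dBFS ≤ -17 dBFS, so stage 3 doesn't engage; output -39 dBFS.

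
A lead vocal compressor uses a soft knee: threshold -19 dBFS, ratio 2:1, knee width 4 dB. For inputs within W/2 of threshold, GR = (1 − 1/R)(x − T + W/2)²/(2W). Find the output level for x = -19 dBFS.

x − T + W/2 = -19 − (-19) + 2 = 2.
GR = (1 − 1/2) × 2² / 8 = 0.5 × 4 / 8 = 0.25 dB.
Output = -19 − 0.25 = -19.25 dBFS.

-19.25 dBFS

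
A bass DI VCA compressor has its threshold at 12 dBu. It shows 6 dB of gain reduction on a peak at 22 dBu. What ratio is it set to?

2.5:1

Input overshoot = 22 − 12 = 10 dB.
Output overshoot = 10 − 6 = 4 dB.
Ratio = input overshoot / output overshoot = 10 / 4 = 2.5.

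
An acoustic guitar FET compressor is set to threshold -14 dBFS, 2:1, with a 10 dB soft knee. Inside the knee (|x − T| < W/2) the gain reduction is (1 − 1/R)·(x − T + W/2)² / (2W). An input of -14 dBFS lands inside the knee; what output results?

-14.625 dBFS

x − T + W/2 = -14 − (-14) + 5 = 5.
GR = (1 − 1/2) × 5² / 20 = 0.5 × 25 / 20 = 0.625 dB.
Output = -14 − 0.625 = -14.625 dBFS.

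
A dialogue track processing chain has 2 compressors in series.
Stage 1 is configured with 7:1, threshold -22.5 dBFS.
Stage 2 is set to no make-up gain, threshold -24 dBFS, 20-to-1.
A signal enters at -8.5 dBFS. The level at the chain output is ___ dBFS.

Stage 1: -8.5 dBFS is 14 dB over -22.5 dBFS; at 7:1 that becomes 2 dB over, giving -20.5 dBFS.
Stage 2: 3.5 dB above -24 dBFS, reduced 20:1 to 0.175 dB above → -23.825 dBFS.

-23.825 dBFS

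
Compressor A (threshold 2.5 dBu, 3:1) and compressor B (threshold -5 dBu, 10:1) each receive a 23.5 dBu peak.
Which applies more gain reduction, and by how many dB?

B, by 11.65 dB

A: overshoot 21 dB → output overshoot 7 dB → GR 14 dB.
B: overshoot 28.5 dB → output overshoot 2.85 dB → GR 25.65 dB.
B reduces 11.65 dB more.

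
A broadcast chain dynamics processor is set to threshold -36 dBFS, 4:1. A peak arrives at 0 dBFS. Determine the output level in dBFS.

-27 dBFS

The input is 36 dB above the -36 dBFS threshold.
The 36 dB excess becomes 9 dB after 4:1 reduction.
Output = -36 + 9 = -27 dBFS.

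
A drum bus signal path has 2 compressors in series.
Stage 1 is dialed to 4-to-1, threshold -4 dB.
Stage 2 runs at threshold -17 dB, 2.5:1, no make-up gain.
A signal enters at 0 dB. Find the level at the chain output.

-11.4 dB

Stage 1: 4 dB above -4 dB, reduced 4:1 to 1 dB above → -3 dB.
Stage 2: 14 dB above -17 dB, reduced 2.5:1 to 5.6 dB above → -11.4 dB.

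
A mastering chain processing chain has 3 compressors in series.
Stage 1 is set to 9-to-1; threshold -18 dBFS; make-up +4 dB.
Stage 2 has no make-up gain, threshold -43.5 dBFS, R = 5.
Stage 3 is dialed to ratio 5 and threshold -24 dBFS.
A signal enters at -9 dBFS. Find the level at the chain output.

-37.4 dBFS

Stage 1: -9 dBFS is 9 dB over -18 dBFS; at 9:1 that becomes 1 dB over, giving -17 dBFS; +4 dB make-up → -13 dBFS.
Stage 2: overshoot 30.5 dB → 30.5/5 = 6.1 dB → -37.4 dBFS.
Stage 3: -37.4 dBFS is at or below the -24 dBFS threshold — no compression; output -37.4 dBFS.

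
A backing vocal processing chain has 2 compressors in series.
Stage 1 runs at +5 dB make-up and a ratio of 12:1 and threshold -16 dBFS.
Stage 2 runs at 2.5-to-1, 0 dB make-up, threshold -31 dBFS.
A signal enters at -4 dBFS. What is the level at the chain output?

-22.6 dBFS

Stage 1: 12 dB above -16 dBFS, reduced 12:1 to 1 dB above → -15 dBFS; +5 dB make-up → -10 dBFS.
Stage 2: 21 dB above -31 dBFS, reduced 2.5:1 to 8.4 dB above → -22.6 dBFS.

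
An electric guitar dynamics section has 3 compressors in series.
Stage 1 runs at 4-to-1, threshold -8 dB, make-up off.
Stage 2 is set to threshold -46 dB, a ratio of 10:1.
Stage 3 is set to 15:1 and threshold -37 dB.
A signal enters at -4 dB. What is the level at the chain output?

-42.1 dB

Stage 1: 4 dB above -8 dB, reduced 4:1 to 1 dB above → -7 dB.
Stage 2: 39 dB above -46 dB, reduced 10:1 to 3.9 dB above → -42.1 dB.
Stage 3: -42.1 dB is at or below the -37 dB threshold — no compression; output -42.1 dB.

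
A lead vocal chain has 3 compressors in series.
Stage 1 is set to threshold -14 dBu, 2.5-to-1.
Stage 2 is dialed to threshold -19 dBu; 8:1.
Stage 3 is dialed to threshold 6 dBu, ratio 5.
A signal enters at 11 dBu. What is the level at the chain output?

-17.125 dBu

Stage 1: overshoot 25 dB → 25/2.5 = 10 dB → -4 dBu.
Stage 2: -4 dBu is 15 dB over -19 dBu; at 8:1 that becomes 1.875 dB over, giving -17.125 dBu.
Stage 3: below threshold (-17.125 ≤ 6); passes unchanged; output -17.125 dBu.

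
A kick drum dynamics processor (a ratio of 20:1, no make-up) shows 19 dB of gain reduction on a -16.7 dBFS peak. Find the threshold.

Gain reduction = -16.7 − (-35.7) = 19 dB; output overshoot = GR / (R − 1) = 19 / 19 = 1 dB.
Threshold = output − output overshoot = -35.7 − 1 = -36.7 dBFS.

-36.7 dBFS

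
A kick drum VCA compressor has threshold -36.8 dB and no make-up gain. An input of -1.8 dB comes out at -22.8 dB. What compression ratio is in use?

2.5:1

Input overshoot = -1.8 − (-36.8) = 35 dB; output overshoot = -22.8 − (-36.8) = 14 dB.
Ratio = 35 / 14 = 2.5.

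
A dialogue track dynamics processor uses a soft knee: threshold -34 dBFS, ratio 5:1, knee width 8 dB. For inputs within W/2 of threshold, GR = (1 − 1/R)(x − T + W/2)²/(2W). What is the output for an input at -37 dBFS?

-37.05 dBFS

x − T + W/2 = -37 − (-34) + 4 = 1.
GR = (1 − 1/5) × 1² / 16 = 0.8 × 1 / 16 = 0.05 dB.
Output = -37 − 0.05 = -37.05 dBFS.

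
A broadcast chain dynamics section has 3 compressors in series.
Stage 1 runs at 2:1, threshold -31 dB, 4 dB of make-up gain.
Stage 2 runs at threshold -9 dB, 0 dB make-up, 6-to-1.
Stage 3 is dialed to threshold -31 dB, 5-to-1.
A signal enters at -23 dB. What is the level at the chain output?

Stage 1: 8 dB above -31 dB, reduced 2:1 to 4 dB above → -27 dB; +4 dB make-up → -23 dB.
Stage 2: -23 dB ≤ -9 dB, so stage 2 doesn't engage; output -23 dB.
Stage 3: 8 dB above -31 dB, reduced 5:1 to 1.6 dB above → -29.4 dB.

-29.4 dB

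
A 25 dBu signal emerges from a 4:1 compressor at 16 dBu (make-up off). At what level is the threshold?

13 dBu

Gain reduction = 25 − 16 = 9 dB; output overshoot = GR / (R − 1) = 9 / 3 = 3 dB.
Threshold = output − output overshoot = 16 − 3 = 13 dBu.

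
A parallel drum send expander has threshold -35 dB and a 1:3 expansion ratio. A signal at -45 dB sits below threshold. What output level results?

-65 dB

The input is 10 dB below the -35 dB threshold.
A 1:3 expander multiplies undershoot by 3: 10 × 3 = 30 dB below threshold.
Output = -35 − 30 = -65 dB.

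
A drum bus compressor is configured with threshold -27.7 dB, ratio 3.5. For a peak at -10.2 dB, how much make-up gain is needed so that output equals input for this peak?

12.5 dB

The peak compresses to -27.7 + 17.5/3.5 = -22.7 dB.
To reach -10.2 dB requires -10.2 − (-22.7) = 12.5 dB of make-up.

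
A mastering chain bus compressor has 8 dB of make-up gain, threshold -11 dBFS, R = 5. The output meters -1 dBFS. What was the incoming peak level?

Remove make-up: -1 − 8 = -9 dBFS.
The compressed level sits -9 − (-11) = 2 dB over threshold.
Undo the ratio: input overshoot = 2 × 5 = 10 dB, giving input = -1 dBFS.

-1 dBFS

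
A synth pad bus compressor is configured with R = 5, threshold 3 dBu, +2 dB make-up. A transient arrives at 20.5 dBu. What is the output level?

8.5 dBu

The input is 17.5 dB above the 3 dBu threshold.
The 17.5 dB excess becomes 3.5 dB after 5:1 reduction.
That puts the output at 6.5 dBu; make-up adds 2 dB, giving 8.5 dBu.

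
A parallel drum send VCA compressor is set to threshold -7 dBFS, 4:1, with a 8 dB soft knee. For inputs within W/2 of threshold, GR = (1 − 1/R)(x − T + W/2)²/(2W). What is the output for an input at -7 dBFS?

x − T + W/2 = -7 − (-7) + 4 = 4.
GR = (1 − 1/4) × 4² / 16 = 0.75 × 16 / 16 = 0.75 dB.
Output = -7 − 0.75 = -7.75 dBFS.

-7.75 dBFS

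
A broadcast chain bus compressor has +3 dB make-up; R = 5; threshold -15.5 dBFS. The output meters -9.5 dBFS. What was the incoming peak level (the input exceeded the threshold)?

Stripping the +3 dB make-up gives -12.5 dBFS at the gain stage.
That's 3 dB above the -15.5 dBFS threshold.
Input overshoot = R × output overshoot = 15 dB → input = -15.5 + 15 = -0.5 dBFS.

-0.5 dBFS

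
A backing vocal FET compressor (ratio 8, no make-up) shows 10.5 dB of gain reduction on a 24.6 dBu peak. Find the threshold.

Let T be the threshold. Output overshoot = (input overshoot)/R, so 14.1 − T = (24.6 − T)/8.
8·(14.1 − T) = 24.6 − T → 7·T = 112.8 − 24.6 = 88.2.
T = 88.2/7 = 12.6 dBu.

12.6 dBu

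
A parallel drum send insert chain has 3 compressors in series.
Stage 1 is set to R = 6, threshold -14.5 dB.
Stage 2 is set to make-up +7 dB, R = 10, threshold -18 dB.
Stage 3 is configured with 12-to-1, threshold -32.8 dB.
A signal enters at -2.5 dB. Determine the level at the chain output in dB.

Stage 1: -2.5 dB is 12 dB over -14.5 dB; at 6:1 that becomes 2 dB over, giving -12.5 dB.
Stage 2: 5.5 dB above -18 dB, reduced 10:1 to 0.55 dB above → -17.45 dB; +7 dB make-up → -10.45 dB.
Stage 3: -10.45 dB is 22.35 dB over -32.8 dB; at 12:1 that becomes 1.8625 dB over, giving -30.9375 dB.

-30.9375 dB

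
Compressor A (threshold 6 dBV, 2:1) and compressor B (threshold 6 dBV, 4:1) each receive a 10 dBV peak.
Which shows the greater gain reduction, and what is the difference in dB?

A: 4 dB over, compressed to 2 dB over, so 2 dB of GR.
B: 4 dB over, compressed to 1 dB over, so 3 dB of GR.
B applies 1 dB more gain reduction.

B, by 1 dB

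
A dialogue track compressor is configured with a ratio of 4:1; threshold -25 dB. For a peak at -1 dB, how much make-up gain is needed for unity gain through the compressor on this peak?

18 dB

Without make-up, output = threshold + overshoot/4 = -25 + 6 = -19 dB.
Gap to target: 18 dB.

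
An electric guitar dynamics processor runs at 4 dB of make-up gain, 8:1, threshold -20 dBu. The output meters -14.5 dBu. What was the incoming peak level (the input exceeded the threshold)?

-8 dBu

Before make-up, the level was -14.5 − 4 = -18.5 dBu.
That's 1.5 dB above the -20 dBu threshold.
Input overshoot = R × output overshoot = 12 dB → input = -20 + 12 = -8 dBu.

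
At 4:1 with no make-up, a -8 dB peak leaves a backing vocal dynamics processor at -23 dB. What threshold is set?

Input is 20 dB above T (since output overshoot × R = input overshoot: (-23 − T)·4 = -8 − T gives T = -28 dB).
Check: -28 + (-8 − (-28))/4 = -28 + 5 = -23 dB. ✓

-28 dB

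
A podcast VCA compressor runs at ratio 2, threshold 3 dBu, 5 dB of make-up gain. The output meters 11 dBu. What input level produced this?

Stripping the +5 dB make-up gives 6 dBu at the gain stage.
That's 3 dB above the 3 dBu threshold.
Input overshoot = R × output overshoot = 6 dB → input = 3 + 6 = 9 dBu.

9 dBu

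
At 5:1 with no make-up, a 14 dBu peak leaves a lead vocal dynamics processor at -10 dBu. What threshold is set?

Input is 30 dB above T (since output overshoot × R = input overshoot: (-10 − T)·5 = 14 − T gives T = -16 dBu).
Check: -16 + (14 − (-16))/5 = -16 + 6 = -10 dBu. ✓

-16 dBu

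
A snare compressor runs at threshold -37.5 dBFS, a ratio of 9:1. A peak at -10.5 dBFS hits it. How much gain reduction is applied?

24 dB

Overshoot = -10.5 − (-37.5) = 27 dB.
A 9:1 ratio leaves 3 dB of that excess.
So the signal is attenuated by 27 − 3 = 24 dB.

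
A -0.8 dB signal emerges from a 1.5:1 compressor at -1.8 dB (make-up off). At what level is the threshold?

-3.8 dB

Let T be the threshold. Output overshoot = (input overshoot)/R, so -1.8 − T = (-0.8 − T)/1.5.
1.5·(-1.8 − T) = -0.8 − T → 0.5·T = -2.7 − (-0.8) = -1.9.
T = -1.9/0.5 = -3.8 dB.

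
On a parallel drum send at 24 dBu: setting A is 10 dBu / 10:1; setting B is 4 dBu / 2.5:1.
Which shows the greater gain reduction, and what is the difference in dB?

A: GR = 14 − 14/10 = 12.6 dB.
B: GR = 20 − 20/2.5 = 12 dB.
A reduces 0.6 dB more.

A, by 0.6 dB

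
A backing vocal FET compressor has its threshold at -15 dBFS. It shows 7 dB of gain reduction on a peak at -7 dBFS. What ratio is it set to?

Input overshoot = -7 − (-15) = 8 dB.
Output overshoot = 8 − 7 = 1 dB.
Ratio = input overshoot / output overshoot = 8 / 1 = 8.

8:1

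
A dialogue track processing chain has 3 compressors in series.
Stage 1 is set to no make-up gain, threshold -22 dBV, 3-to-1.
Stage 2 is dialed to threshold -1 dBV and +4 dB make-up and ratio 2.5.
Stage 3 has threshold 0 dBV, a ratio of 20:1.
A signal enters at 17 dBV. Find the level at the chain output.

Stage 1: 17 dBV is 39 dB over -22 dBV; at 3:1 that becomes 13 dB over, giving -9 dBV.
Stage 2: -9 dBV is at or below the -1 dBV threshold — no compression; make-up brings it to -5 dBV.
Stage 3: below threshold (-5 ≤ 0); passes unchanged; output -5 dBV.

-5 dBV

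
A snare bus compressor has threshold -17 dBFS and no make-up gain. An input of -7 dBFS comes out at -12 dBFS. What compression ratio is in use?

2:1

Input overshoot = -7 − (-17) = 10 dB; output overshoot = -12 − (-17) = 5 dB.
Ratio = 10 / 5 = 2.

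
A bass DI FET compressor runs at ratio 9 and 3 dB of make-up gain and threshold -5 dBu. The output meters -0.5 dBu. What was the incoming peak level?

Remove make-up: -0.5 − 3 = -3.5 dBu.
Post-compression overshoot = -3.5 − (-5) = 1.5 dB.
Input overshoot = R × output overshoot = 13.5 dB → input = -5 + 13.5 = 8.5 dBu.

8.5 dBu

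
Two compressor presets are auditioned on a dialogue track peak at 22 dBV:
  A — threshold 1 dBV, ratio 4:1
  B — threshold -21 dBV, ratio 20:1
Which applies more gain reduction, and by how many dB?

B, by 25.1 dB

A: GR = 21 − 21/4 = 15.75 dB.
B: GR = 43 − 43/20 = 40.85 dB.
Difference: 25.1 dB in favour of B.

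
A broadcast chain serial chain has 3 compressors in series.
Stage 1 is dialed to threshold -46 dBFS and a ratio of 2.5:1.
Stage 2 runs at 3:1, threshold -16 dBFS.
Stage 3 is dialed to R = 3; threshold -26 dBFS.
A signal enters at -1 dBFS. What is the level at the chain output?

-28 dBFS

Stage 1: -1 dBFS is 45 dB over -46 dBFS; at 2.5:1 that becomes 18 dB over, giving -28 dBFS.
Stage 2: below threshold (-28 ≤ -16); passes unchanged; output -28 dBFS.
Stage 3: -28 dBFS ≤ -26 dBFS, so stage 3 doesn't engage; output -28 dBFS.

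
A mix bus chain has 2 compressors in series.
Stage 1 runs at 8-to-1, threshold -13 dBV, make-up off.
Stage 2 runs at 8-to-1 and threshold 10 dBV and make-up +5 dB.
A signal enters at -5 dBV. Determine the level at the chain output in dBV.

Stage 1: -5 dBV is 8 dB over -13 dBV; at 8:1 that becomes 1 dB over, giving -12 dBV.
Stage 2: -12 dBV is at or below the 10 dBV threshold — no compression; make-up brings it to -7 dBV.

-7 dBV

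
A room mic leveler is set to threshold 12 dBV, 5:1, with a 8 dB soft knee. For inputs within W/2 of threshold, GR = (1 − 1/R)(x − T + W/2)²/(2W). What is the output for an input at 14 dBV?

x − T + W/2 = 14 − 12 + 4 = 6.
GR = (1 − 1/5) × 6² / 16 = 0.8 × 36 / 16 = 1.8 dB.
Output = 14 − 1.8 = 12.2 dBV.

12.2 dBV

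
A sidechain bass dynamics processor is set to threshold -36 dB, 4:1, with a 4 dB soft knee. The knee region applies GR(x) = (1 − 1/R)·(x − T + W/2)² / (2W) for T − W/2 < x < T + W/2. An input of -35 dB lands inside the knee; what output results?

x − T + W/2 = -35 − (-36) + 2 = 3.
GR = (1 − 1/4) × 3² / 8 = 0.75 × 9 / 8 = 0.84375 dB.
Output = -35 − 0.84375 = -35.84375 dB.

-35.84375 dB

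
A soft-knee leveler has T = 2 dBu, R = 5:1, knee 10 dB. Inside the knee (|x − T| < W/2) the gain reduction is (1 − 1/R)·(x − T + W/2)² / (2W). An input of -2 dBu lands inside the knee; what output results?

-2.04 dBu

x − T + W/2 = -2 − 2 + 5 = 1.
GR = (1 − 1/5) × 1² / 20 = 0.8 × 1 / 20 = 0.04 dB.
Output = -2 − 0.04 = -2.04 dBu.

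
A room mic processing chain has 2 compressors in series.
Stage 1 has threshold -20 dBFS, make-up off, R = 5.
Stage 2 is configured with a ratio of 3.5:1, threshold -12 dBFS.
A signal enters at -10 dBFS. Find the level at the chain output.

-18 dBFS

Stage 1: 10 dB above -20 dBFS, reduced 5:1 to 2 dB above → -18 dBFS.
Stage 2: -18 dBFS ≤ -12 dBFS, so stage 2 doesn't engage; output -18 dBFS.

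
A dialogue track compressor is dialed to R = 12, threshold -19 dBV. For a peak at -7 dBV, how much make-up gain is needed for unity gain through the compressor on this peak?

Without make-up, output = threshold + overshoot/12 = -19 + 1 = -18 dBV.
Gap to target: 11 dB.

11 dB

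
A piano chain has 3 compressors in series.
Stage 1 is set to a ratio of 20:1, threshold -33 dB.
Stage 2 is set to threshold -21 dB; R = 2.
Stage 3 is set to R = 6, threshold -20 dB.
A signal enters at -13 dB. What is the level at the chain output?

-32 dB

Stage 1: overshoot 20 dB → 20/20 = 1 dB → -32 dB.
Stage 2: -32 dB is at or below the -21 dB threshold — no compression; output -32 dB.
Stage 3: -32 dB is at or below the -20 dB threshold — no compression; output -32 dB.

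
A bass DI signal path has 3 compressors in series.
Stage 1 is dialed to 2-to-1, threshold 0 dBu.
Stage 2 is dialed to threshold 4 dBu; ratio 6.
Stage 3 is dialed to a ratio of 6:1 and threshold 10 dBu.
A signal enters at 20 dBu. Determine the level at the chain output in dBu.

5 dBu

Stage 1: 20 dBu is 20 dB over 0 dBu; at 2:1 that becomes 10 dB over, giving 10 dBu.
Stage 2: 10 dBu is 6 dB over 4 dBu; at 6:1 that becomes 1 dB over, giving 5 dBu.
Stage 3: below threshold (5 ≤ 10); passes unchanged; output 5 dBu.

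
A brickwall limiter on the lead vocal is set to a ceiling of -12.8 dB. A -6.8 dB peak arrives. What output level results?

-12.8 dB

The limiter clamps the peak to its -12.8 dB ceiling.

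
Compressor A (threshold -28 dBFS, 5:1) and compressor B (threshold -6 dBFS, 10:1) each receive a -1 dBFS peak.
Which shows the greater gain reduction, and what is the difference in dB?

A, by 17.1 dB

A: GR = 27 − 27/5 = 21.6 dB.
B: GR = 5 − 5/10 = 4.5 dB.
Difference: 17.1 dB in favour of A.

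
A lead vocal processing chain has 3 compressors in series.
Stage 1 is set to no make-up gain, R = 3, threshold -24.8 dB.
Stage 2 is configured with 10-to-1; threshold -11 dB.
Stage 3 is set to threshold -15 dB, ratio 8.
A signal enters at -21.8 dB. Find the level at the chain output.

Stage 1: overshoot 3 dB → 3/3 = 1 dB → -23.8 dB.
Stage 2: below threshold (-23.8 ≤ -11); passes unchanged; output -23.8 dB.
Stage 3: -23.8 dB ≤ -15 dB, so stage 3 doesn't engage; output -23.8 dB.

-23.8 dB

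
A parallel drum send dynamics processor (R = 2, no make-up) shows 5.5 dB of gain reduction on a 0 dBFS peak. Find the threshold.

-11 dBFS

Gain reduction = 0 − (-5.5) = 5.5 dB; output overshoot = GR / (R − 1) = 5.5 / 1 = 5.5 dB.
Threshold = output − output overshoot = -5.5 − 5.5 = -11 dBFS.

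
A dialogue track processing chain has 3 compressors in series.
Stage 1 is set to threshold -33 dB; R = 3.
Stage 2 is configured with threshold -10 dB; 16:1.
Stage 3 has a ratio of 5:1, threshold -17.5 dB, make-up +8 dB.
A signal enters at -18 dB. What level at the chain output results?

Stage 1: 15 dB above -33 dB, reduced 3:1 to 5 dB above → -28 dB.
Stage 2: -28 dB is at or below the -10 dB threshold — no compression; output -28 dB.
Stage 3: -28 dB ≤ -17.5 dB, so stage 3 doesn't engage; make-up brings it to -20 dB.

-20 dB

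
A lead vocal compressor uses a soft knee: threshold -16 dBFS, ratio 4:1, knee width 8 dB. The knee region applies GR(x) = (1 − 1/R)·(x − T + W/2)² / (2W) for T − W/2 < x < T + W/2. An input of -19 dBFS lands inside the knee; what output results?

-19.046875 dBFS

x − T + W/2 = -19 − (-16) + 4 = 1.
GR = (1 − 1/4) × 1² / 16 = 0.75 × 1 / 16 = 0.046875 dB.
Output = -19 − 0.046875 = -19.046875 dBFS.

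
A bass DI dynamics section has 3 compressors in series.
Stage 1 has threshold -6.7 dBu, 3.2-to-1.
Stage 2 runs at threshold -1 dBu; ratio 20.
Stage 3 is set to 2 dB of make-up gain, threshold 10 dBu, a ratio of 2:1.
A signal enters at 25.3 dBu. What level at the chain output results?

1.215 dBu

Stage 1: overshoot 32 dB → 32/3.2 = 10 dB → 3.3 dBu.
Stage 2: overshoot 4.3 dB → 4.3/20 = 0.215 dB → -0.785 dBu.
Stage 3: below threshold (-0.785 ≤ 10); passes unchanged; make-up brings it to 1.215 dBu.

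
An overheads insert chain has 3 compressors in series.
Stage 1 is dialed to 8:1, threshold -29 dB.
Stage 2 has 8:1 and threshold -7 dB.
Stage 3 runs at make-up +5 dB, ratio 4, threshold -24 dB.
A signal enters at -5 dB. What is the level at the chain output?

Stage 1: overshoot 24 dB → 24/8 = 3 dB → -26 dB.
Stage 2: below threshold (-26 ≤ -7); passes unchanged; output -26 dB.
Stage 3: -26 dB is at or below the -24 dB threshold — no compression; make-up brings it to -21 dB.

-21 dB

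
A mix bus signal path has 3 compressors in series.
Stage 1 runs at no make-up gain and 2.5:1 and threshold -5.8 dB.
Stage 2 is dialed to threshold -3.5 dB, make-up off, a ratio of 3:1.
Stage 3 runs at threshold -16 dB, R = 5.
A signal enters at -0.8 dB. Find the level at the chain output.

Stage 1: overshoot 5 dB → 5/2.5 = 2 dB → -3.8 dB.
Stage 2: -3.8 dB is at or below the -3.5 dB threshold — no compression; output -3.8 dB.
Stage 3: 12.2 dB above -16 dB, reduced 5:1 to 2.44 dB above → -13.56 dB.

-13.56 dB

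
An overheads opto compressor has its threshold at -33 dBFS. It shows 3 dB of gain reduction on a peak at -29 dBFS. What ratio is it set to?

4:1

Input overshoot = -29 − (-33) = 4 dB.
Output overshoot = 4 − 3 = 1 dB.
Ratio = input overshoot / output overshoot = 4 / 1 = 4.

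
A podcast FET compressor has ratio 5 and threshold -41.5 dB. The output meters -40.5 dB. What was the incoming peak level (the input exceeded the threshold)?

Post-compression overshoot = -40.5 − (-41.5) = 1 dB.
Input overshoot = R × output overshoot = 5 dB → input = -41.5 + 5 = -36.5 dB.

-36.5 dB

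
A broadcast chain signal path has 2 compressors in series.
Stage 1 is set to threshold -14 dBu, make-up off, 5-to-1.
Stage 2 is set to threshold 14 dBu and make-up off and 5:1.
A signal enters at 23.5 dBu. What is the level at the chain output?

Stage 1: overshoot 37.5 dB → 37.5/5 = 7.5 dB → -6.5 dBu.
Stage 2: -6.5 dBu is at or below the 14 dBu threshold — no compression; output -6.5 dBu.

-6.5 dBu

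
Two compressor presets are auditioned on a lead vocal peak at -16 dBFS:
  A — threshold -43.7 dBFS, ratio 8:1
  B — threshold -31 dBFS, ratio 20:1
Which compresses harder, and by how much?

A, by 9.9875 dB

A: GR = 27.7 − 27.7/8 = 24.2375 dB.
B: GR = 15 − 15/20 = 14.25 dB.
Difference: 9.9875 dB in favour of A.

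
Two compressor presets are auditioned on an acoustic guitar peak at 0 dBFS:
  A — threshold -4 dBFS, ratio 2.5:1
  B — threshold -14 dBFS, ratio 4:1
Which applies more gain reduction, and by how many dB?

A: overshoot 4 dB → output overshoot 1.6 dB → GR 2.4 dB.
B: overshoot 14 dB → output overshoot 3.5 dB → GR 10.5 dB.
B reduces 8.1 dB more.

B, by 8.1 dB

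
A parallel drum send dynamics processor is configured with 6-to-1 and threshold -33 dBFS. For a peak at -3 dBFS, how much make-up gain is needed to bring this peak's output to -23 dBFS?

The peak compresses to -33 + 30/6 = -28 dBFS.
To reach -23 dBFS requires -23 − (-28) = 5 dB of make-up.

5 dB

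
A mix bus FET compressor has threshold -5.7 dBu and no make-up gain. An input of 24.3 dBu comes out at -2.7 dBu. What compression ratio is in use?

Input overshoot = 24.3 − (-5.7) = 30 dB; output overshoot = -2.7 − (-5.7) = 3 dB.
Ratio = 30 / 3 = 10.

10:1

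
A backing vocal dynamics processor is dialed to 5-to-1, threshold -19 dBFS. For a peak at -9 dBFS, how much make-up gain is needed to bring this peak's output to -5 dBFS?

12 dB

Overshoot 10 dB → 10/5 = 2 dB after compression, so the compressed level is -19 + 2 = -17 dBFS.
Make-up = target − compressed = -5 − (-17) = 12 dB.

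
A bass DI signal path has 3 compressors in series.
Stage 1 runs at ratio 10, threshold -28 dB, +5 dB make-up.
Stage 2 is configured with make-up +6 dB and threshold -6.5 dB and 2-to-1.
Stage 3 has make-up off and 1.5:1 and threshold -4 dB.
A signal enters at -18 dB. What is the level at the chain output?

-16 dB

Stage 1: -18 dB is 10 dB over -28 dB; at 10:1 that becomes 1 dB over, giving -27 dB; +5 dB make-up → -22 dB.
Stage 2: below threshold (-22 ≤ -6.5); passes unchanged; make-up brings it to -16 dB.
Stage 3: below threshold (-16 ≤ -4); passes unchanged; output -16 dB.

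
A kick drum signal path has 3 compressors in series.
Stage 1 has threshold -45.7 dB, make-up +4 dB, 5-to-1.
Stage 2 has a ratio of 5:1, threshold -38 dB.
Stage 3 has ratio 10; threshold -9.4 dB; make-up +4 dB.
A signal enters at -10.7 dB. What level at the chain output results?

-33.34 dB

Stage 1: 35 dB above -45.7 dB, reduced 5:1 to 7 dB above → -38.7 dB; +4 dB make-up → -34.7 dB.
Stage 2: overshoot 3.3 dB → 3.3/5 = 0.66 dB → -37.34 dB.
Stage 3: -37.34 dB is at or below the -9.4 dB threshold — no compression; make-up brings it to -33.34 dB.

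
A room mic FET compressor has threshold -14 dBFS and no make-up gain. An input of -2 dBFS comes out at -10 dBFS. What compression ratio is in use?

3:1

Input overshoot = -2 − (-14) = 12 dB; output overshoot = -10 − (-14) = 4 dB.
Ratio = 12 / 4 = 3.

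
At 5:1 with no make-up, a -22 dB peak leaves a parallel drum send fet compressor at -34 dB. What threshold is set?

-37 dB

Input is 15 dB above T (since output overshoot × R = input overshoot: (-34 − T)·5 = -22 − T gives T = -37 dB).
Check: -37 + (-22 − (-37))/5 = -37 + 3 = -34 dB. ✓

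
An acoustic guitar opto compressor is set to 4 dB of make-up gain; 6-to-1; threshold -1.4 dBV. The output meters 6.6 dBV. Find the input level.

Remove make-up: 6.6 − 4 = 2.6 dBV.
Post-compression overshoot = 2.6 − (-1.4) = 4 dB.
Input overshoot = R × output overshoot = 24 dB → input = -1.4 + 24 = 22.6 dBV.

22.6 dBV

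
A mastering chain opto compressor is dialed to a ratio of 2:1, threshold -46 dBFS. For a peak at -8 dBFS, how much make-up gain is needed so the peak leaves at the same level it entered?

Overshoot 38 dB → 38/2 = 19 dB after compression, so the compressed level is -46 + 19 = -27 dBFS.
Make-up = target − compressed = -8 − (-27) = 19 dB.

19 dB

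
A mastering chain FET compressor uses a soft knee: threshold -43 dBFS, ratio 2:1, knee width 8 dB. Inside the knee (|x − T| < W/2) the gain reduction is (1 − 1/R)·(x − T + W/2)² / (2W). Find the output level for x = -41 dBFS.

-42.125 dBFS

x − T + W/2 = -41 − (-43) + 4 = 6.
GR = (1 − 1/2) × 6² / 16 = 0.5 × 36 / 16 = 1.125 dB.
Output = -41 − 1.125 = -42.125 dBFS.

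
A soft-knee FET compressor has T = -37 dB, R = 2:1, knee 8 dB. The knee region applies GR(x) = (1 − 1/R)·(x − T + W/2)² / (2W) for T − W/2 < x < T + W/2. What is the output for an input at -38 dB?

x − T + W/2 = -38 − (-37) + 4 = 3.
GR = (1 − 1/2) × 3² / 16 = 0.5 × 9 / 16 = 0.28125 dB.
Output = -38 − 0.28125 = -38.28125 dB.

-38.28125 dB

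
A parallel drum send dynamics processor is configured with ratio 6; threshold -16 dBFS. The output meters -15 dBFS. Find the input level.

The compressed level sits -15 − (-16) = 1 dB over threshold.
Before 6:1 compression the overshoot was 1 × 6 = 6 dB, so input = -16 + 6 = -10 dBFS.

-10 dBFS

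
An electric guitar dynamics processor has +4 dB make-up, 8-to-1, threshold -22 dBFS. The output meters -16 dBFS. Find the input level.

-6 dBFS

Remove make-up: -16 − 4 = -20 dBFS.
Post-compression overshoot = -20 − (-22) = 2 dB.
Input overshoot = R × output overshoot = 16 dB → input = -22 + 16 = -6 dBFS.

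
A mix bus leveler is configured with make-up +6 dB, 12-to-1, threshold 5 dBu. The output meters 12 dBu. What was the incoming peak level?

Stripping the +6 dB make-up gives 6 dBu at the gain stage.
That's 1 dB above the 5 dBu threshold.
Undo the ratio: input overshoot = 1 × 12 = 12 dB, giving input = 17 dBu.

17 dBu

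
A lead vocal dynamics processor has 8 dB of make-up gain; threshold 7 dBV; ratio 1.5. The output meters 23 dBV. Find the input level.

19 dBV

Stripping the +8 dB make-up gives 15 dBV at the gain stage.
The compressed level sits 15 − 7 = 8 dB over threshold.
Before 1.5:1 compression the overshoot was 8 × 1.5 = 12 dB, so input = 7 + 12 = 19 dBV.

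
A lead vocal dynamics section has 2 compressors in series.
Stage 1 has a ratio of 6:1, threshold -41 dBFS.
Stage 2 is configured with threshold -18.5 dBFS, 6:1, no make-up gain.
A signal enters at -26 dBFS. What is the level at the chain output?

-38.5 dBFS

Stage 1: 15 dB above -41 dBFS, reduced 6:1 to 2.5 dB above → -38.5 dBFS.
Stage 2: -38.5 dBFS is at or below the -18.5 dBFS threshold — no compression; output -38.5 dBFS.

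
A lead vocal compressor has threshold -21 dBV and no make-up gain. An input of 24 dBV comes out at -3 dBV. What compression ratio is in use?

2.5:1

Input overshoot = 24 − (-21) = 45 dB; output overshoot = -3 − (-21) = 18 dB.
Ratio = 45 / 18 = 2.5.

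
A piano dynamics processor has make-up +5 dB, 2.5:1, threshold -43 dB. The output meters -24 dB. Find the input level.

Before make-up, the level was -24 − 5 = -29 dB.
The compressed level sits -29 − (-43) = 14 dB over threshold.
Before 2.5:1 compression the overshoot was 14 × 2.5 = 35 dB, so input = -43 + 35 = -8 dB.

-8 dB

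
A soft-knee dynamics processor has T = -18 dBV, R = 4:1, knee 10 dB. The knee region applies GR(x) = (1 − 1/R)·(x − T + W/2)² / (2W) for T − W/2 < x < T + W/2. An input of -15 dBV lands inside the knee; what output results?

x − T + W/2 = -15 − (-18) + 5 = 8.
GR = (1 − 1/4) × 8² / 20 = 0.75 × 64 / 20 = 2.4 dB.
Output = -15 − 2.4 = -17.4 dBV.

-17.4 dBV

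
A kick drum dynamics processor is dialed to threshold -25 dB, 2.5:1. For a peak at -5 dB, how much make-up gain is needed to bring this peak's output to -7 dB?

10 dB

The peak compresses to -25 + 20/2.5 = -17 dB.
To reach -7 dB requires -7 − (-17) = 10 dB of make-up.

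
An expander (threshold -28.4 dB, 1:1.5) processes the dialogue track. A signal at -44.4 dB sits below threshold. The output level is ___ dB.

-52.4 dB

Undershoot = (-28.4) − (-44.4) = 16 dB.
At 1:1.5, that expands to 24 dB under threshold.
Output = -28.4 − 24 = -52.4 dB.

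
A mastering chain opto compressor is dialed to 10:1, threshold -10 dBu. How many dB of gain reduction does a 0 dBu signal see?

Overshoot = 0 − (-10) = 10 dB.
At 10:1, output sits 10/10 = 1 dB above threshold.
Gain reduction = 10 − 1 = 9 dB.

9 dB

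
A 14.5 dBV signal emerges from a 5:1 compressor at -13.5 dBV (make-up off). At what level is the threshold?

Let T be the threshold. Output overshoot = (input overshoot)/R, so -13.5 − T = (14.5 − T)/5.
5·(-13.5 − T) = 14.5 − T → 4·T = -67.5 − 14.5 = -82.
T = -82/4 = -20.5 dBV.

-20.5 dBV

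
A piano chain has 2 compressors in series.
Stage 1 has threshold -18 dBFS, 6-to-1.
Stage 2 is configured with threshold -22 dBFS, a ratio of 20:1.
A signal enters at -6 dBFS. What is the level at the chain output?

Stage 1: -6 dBFS is 12 dB over -18 dBFS; at 6:1 that becomes 2 dB over, giving -16 dBFS.
Stage 2: overshoot 6 dB → 6/20 = 0.3 dB → -21.7 dBFS.

-21.7 dBFS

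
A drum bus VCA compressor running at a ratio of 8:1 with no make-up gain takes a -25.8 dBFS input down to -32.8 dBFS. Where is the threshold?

Input is 8 dB above T (since output overshoot × R = input overshoot: (-32.8 − T)·8 = -25.8 − T gives T = -33.8 dBFS).
Check: -33.8 + (-25.8 − (-33.8))/8 = -33.8 + 1 = -32.8 dBFS. ✓

-33.8 dBFS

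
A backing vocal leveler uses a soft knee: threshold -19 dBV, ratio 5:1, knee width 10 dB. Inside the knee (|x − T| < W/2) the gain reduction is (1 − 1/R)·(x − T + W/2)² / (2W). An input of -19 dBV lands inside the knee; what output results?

-20 dBV

x − T + W/2 = -19 − (-19) + 5 = 5.
GR = (1 − 1/5) × 5² / 20 = 0.8 × 25 / 20 = 1 dB.
Output = -19 − 1 = -20 dBV.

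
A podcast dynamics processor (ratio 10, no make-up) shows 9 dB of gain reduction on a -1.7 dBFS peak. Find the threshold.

-11.7 dBFS

Input is 10 dB above T (since output overshoot × R = input overshoot: (-10.7 − T)·10 = -1.7 − T gives T = -11.7 dBFS).
Check: -11.7 + (-1.7 − (-11.7))/10 = -11.7 + 1 = -10.7 dBFS. ✓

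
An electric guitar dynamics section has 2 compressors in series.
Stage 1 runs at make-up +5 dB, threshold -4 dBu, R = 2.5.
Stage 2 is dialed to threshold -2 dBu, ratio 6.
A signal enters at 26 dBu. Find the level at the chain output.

Stage 1: overshoot 30 dB → 30/2.5 = 12 dB → 8 dBu; +5 dB make-up → 13 dBu.
Stage 2: 13 dBu is 15 dB over -2 dBu; at 6:1 that becomes 2.5 dB over, giving 0.5 dBu.

0.5 dBu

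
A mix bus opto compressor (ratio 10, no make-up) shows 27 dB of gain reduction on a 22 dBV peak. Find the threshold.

-8 dBV

Let T be the threshold. Output overshoot = (input overshoot)/R, so -5 − T = (22 − T)/10.
10·(-5 − T) = 22 − T → 9·T = -50 − 22 = -72.
T = -72/9 = -8 dBV.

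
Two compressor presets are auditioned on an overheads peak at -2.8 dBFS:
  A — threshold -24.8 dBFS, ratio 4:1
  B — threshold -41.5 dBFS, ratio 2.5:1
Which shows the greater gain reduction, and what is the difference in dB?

A: 22 dB over, compressed to 5.5 dB over, so 16.5 dB of GR.
B: 38.7 dB over, compressed to 15.48 dB over, so 23.22 dB of GR.
Difference: 6.72 dB in favour of B.

B, by 6.72 dB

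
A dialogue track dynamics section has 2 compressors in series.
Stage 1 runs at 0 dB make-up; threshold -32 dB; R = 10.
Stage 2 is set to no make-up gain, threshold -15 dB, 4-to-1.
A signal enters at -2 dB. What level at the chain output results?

Stage 1: overshoot 30 dB → 30/10 = 3 dB → -29 dB.
Stage 2: -29 dB is at or below the -15 dB threshold — no compression; output -29 dB.

-29 dB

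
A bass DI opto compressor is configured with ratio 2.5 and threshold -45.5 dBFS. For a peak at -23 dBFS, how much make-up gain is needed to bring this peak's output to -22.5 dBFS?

Without make-up, output = threshold + overshoot/2.5 = -45.5 + 9 = -36.5 dBFS.
Gap to target: 14 dB.

14 dB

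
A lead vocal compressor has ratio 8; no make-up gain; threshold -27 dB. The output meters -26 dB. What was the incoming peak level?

The compressed level sits -26 − (-27) = 1 dB over threshold.
Undo the ratio: input overshoot = 1 × 8 = 8 dB, giving input = -19 dB.

-19 dB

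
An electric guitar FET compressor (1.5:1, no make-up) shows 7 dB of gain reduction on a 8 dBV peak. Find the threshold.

Let T be the threshold. Output overshoot = (input overshoot)/R, so 1 − T = (8 − T)/1.5.
1.5·(1 − T) = 8 − T → 0.5·T = 1.5 − 8 = -6.5.
T = -6.5/0.5 = -13 dBV.

-13 dBV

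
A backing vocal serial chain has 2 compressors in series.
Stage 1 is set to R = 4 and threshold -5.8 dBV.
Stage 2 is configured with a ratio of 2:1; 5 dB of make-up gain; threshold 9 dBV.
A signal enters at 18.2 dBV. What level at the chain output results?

5.2 dBV

Stage 1: 24 dB above -5.8 dBV, reduced 4:1 to 6 dB above → 0.2 dBV.
Stage 2: below threshold (0.2 ≤ 9); passes unchanged; make-up brings it to 5.2 dBV.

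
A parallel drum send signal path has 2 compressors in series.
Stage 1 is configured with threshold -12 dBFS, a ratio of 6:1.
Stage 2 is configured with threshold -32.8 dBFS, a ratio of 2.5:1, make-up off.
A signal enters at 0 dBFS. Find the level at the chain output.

Stage 1: 0 dBFS is 12 dB over -12 dBFS; at 6:1 that becomes 2 dB over, giving -10 dBFS.
Stage 2: -10 dBFS is 22.8 dB over -32.8 dBFS; at 2.5:1 that becomes 9.12 dB over, giving -23.68 dBFS.

-23.68 dBFS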